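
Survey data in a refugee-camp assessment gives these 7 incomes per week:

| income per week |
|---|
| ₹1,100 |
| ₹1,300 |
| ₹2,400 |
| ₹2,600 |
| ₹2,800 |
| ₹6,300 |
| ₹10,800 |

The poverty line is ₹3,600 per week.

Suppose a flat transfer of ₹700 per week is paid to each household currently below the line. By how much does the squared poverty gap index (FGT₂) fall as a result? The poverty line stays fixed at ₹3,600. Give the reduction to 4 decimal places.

Before: below the line — ₹1,100, ₹1,300, ₹2,400, ₹2,600, ₹2,800; squared poverty gap index (FGT₂) = 0.161155.
After the ₹700 transfer: below the line — ₹1,800, ₹2,000, ₹3,100, ₹3,300, ₹3,500; squared poverty gap index (FGT₂) = 0.067791.
Reduction = 0.161155 − 0.067791 = 0.0934.

0.0934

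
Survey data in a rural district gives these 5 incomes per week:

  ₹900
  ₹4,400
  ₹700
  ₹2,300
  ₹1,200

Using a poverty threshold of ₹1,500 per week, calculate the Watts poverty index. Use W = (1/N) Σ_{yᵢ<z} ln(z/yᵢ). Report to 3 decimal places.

Below the line: ₹700, ₹900, ₹1,200 (q = 3 of N = 5).
ln(z/y) terms: ln(1500/700) = 0.7621; ln(1500/900) = 0.5108; ln(1500/1200) = 0.2231.
W = 1.496109 / 5 = 0.299.

0.299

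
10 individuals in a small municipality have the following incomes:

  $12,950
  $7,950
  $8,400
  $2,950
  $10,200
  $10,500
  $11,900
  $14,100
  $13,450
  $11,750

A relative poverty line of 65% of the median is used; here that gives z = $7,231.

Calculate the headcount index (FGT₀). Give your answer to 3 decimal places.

0.100

1 of the 10 individuals have income below $7,231.
H = 1/10 = 0.100.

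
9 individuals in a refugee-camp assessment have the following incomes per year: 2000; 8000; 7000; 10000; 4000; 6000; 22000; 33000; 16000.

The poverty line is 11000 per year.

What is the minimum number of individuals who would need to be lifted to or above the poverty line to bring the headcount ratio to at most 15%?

6 of the 9 individuals are poor, so H = 6/9 = 0.667.
A headcount ratio of at most 15% allows at most ⌊0.15 × 9⌋ = 1 poor individuals.
So at least 6 − 1 = 5 must be lifted.

5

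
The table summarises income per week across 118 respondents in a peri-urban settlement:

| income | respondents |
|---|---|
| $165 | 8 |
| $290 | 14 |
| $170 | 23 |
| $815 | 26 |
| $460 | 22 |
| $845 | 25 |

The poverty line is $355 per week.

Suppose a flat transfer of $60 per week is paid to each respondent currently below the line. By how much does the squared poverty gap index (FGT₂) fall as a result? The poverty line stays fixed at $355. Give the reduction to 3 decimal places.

0.043

Before: below the line — 8×$165, 23×$170, 14×$290; squared poverty gap index (FGT₂) = 0.07633.
After the $60 transfer: below the line — 8×$225, 23×$230, 14×$350; squared poverty gap index (FGT₂) = 0.03328.
Reduction = 0.07633 − 0.03328 = 0.043.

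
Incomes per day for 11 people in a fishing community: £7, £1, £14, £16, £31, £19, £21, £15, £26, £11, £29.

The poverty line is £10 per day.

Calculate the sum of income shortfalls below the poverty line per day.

Below the line: £1, £7 (q = 2 of N = 11).
Individual gaps: 10−1 = 9; 10−7 = 3.
Aggregate gap = £12.

£12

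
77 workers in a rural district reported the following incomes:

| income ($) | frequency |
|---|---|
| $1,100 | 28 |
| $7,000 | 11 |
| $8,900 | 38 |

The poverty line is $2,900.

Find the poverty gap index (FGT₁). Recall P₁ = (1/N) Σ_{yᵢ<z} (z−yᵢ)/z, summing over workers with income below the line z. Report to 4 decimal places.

0.2257

Below z: 28×$1,100 (q = 28 of N = 77).
Relative gaps: (2900−1100)/2900 = 0.6207 (×28).
Sum of shortfalls = 17.379310; P₁ averages over all N: 17.379310 / 77 = 0.2257.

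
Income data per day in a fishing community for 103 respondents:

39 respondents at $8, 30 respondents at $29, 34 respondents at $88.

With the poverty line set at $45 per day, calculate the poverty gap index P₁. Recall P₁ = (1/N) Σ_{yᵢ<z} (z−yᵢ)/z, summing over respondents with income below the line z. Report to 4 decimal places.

0.4149

Below the line: 39×$8, 30×$29 (q = 69 of N = 103).
Relative gaps: (45−8)/45 = 0.8222 (×39); (45−29)/45 = 0.3556 (×30).
Σ = 42.733333. Dividing by the full population N = 103 gives P₁ = 0.4149.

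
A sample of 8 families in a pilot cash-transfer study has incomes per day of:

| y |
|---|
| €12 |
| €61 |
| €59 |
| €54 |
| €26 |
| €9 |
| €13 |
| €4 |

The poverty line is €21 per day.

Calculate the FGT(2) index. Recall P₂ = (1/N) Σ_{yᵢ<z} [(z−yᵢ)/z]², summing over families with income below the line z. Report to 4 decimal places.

0.1638

Below z: €4, €9, €12, €13 (q = 4 of N = 8).
Gap ratios (z−y)/z: (21−4)/21 = 0.8095; (21−9)/21 = 0.5714; (21−12)/21 = 0.4286; (21−13)/21 = 0.3810.
Squared: 0.6553; 0.3265; 0.1837; 0.1451.
Sum = 1.310658; P₂ = 1.310658 / 8 = 0.1638.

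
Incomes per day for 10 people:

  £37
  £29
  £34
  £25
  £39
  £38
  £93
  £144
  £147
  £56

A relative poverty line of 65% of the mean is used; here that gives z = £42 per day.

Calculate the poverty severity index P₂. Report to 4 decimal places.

0.0324

Below the line: £25, £29, £34, £37, £38, £39 (q = 6 of N = 10).
Relative gaps: (42−25)/42 = 0.4048; (42−29)/42 = 0.3095; (42−34)/42 = 0.1905; (42−37)/42 = 0.1190; (42−38)/42 = 0.0952; (42−39)/42 = 0.0714.
Squared: 0.1638; 0.0958; 0.0363; 0.0142; 0.0091; 0.0051.
Sum = 0.324263; P₂ = 0.324263 / 10 = 0.0324.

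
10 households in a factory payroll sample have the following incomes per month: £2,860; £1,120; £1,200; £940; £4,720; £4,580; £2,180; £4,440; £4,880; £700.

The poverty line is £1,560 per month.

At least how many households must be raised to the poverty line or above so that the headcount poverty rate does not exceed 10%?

Currently q = 4 of N = 10 are below the line (H = 0.400).
A headcount ratio of at most 10% allows at most ⌊0.10 × 10⌋ = 1 poor households.
So at least 4 − 1 = 3 must be lifted.

3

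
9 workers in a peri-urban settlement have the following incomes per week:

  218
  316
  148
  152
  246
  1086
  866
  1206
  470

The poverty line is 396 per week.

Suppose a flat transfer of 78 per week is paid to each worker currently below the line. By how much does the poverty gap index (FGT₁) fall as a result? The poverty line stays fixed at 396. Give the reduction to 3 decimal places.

Before: below the line — 148, 152, 218, 246, 316; poverty gap index (FGT₁) = 0.25253.
After the 78 transfer: below the line — 226, 230, 296, 324, 394; poverty gap index (FGT₁) = 0.14310.
Reduction = 0.25253 − 0.14310 = 0.109.

0.109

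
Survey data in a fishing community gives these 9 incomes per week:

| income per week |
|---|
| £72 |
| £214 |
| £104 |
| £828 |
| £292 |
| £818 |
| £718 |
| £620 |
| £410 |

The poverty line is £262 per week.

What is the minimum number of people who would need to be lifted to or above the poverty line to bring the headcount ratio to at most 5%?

3

Currently q = 3 of N = 9 are below the line (H = 0.333).
A headcount ratio of at most 5% allows at most ⌊0.05 × 9⌋ = 0 poor people.
So at least 3 − 0 = 3 must be lifted.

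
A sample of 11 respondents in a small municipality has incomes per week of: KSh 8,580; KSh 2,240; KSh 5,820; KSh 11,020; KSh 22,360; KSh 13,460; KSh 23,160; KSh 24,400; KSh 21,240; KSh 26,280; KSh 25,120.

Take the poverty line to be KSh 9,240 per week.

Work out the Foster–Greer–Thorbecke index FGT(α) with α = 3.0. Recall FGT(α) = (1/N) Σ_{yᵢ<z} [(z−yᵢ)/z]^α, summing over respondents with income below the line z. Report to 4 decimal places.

Below the line: KSh 2,240, KSh 5,820, KSh 8,580 (q = 3 of N = 11).
Relative gaps: (9240−2240)/9240 = 0.7576; (9240−5820)/9240 = 0.3701; (9240−8580)/9240 = 0.0714.
Raised to α = 3.0: 0.43479; 0.05071; 0.00036.
Sum = 0.485859; FGT(3.0) = 0.485859 / 11 = 0.0442.

0.0442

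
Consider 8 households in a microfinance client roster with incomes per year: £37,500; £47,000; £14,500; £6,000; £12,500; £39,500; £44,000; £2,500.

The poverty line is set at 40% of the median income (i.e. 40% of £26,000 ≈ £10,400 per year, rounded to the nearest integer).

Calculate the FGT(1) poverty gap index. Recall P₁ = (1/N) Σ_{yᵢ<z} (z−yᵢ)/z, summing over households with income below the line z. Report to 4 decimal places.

0.1478

Below the line: £2,500, £6,000 (q = 2 of N = 8).
Relative gaps: (10400−2500)/10400 = 0.7596; (10400−6000)/10400 = 0.4231.
Sum of shortfalls = 1.182692; P₁ averages over all N: 1.182692 / 8 = 0.1478.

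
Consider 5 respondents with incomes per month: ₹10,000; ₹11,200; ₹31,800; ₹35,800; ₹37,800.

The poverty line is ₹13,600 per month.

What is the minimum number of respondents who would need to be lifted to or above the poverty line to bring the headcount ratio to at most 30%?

2 of the 5 respondents are poor, so H = 2/5 = 0.400.
A headcount ratio of at most 30% allows at most ⌊0.30 × 5⌋ = 1 poor respondents.
So at least 2 − 1 = 1 must be lifted.

1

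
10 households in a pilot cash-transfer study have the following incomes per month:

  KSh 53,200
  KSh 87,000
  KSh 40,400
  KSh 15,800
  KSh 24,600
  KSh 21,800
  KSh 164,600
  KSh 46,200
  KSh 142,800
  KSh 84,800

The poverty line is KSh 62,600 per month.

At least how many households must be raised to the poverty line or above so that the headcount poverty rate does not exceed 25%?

4

Currently q = 6 of N = 10 are below the line (H = 0.600).
A headcount ratio of at most 25% allows at most ⌊0.25 × 10⌋ = 2 poor households.
So at least 6 − 2 = 4 must be lifted.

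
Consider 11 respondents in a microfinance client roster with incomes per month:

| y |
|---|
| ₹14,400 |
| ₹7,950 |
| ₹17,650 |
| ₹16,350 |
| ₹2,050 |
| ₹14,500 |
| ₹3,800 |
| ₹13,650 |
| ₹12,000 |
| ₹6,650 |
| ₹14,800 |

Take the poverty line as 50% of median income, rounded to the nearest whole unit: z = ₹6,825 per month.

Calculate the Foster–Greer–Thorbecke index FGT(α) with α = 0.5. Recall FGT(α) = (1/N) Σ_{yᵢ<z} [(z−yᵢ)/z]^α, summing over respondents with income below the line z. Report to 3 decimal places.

Below z: ₹2,050, ₹3,800, ₹6,650 (q = 3 of N = 11).
Shortfall ratios: (6825−2050)/6825 = 0.6996; (6825−3800)/6825 = 0.4432; (6825−6650)/6825 = 0.0256.
Raised to α = 0.5: 0.83644; 0.66575; 0.16013.
Sum = 1.662320; FGT(0.5) = 1.662320 / 11 = 0.151.

0.151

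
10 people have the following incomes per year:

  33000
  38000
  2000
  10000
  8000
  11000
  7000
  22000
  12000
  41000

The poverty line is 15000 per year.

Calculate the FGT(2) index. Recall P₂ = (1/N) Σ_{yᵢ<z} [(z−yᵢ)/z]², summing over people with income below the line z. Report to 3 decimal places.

0.148

Below z: 2000, 7000, 8000, 10000, 11000, 12000 (q = 6 of N = 10).
Relative gaps: (15000−2000)/15000 = 0.8667; (15000−7000)/15000 = 0.5333; (15000−8000)/15000 = 0.4667; (15000−10000)/15000 = 0.3333; (15000−11000)/15000 = 0.2667; (15000−12000)/15000 = 0.2000.
Squared: 0.7511; 0.2844; 0.2178; 0.1111; 0.0711; 0.0400.
Sum = 1.475556; P₂ = 1.475556 / 10 = 0.148.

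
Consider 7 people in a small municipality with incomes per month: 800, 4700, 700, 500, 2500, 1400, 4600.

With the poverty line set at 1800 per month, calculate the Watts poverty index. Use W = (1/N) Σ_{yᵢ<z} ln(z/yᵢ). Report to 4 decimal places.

Below the line: 500, 700, 800, 1400 (q = 4 of N = 7).
Log shortfalls: ln(1800/500) = 1.2809; ln(1800/700) = 0.9445; ln(1800/800) = 0.8109; ln(1800/1400) = 0.2513.
W = 3.287640 / 7 = 0.4697.

0.4697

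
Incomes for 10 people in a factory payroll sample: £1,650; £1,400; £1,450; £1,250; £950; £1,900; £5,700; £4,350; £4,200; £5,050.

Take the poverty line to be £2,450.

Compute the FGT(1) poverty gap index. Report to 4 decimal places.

0.2490

Below the line: £950, £1,250, £1,400, £1,450, £1,650, £1,900 (q = 6 of N = 10).
Relative gaps: (2450−950)/2450 = 0.6122; (2450−1250)/2450 = 0.4898; (2450−1400)/2450 = 0.4286; (2450−1450)/2450 = 0.4082; (2450−1650)/2450 = 0.3265; (2450−1900)/2450 = 0.2245.
Σ = 2.489796. Dividing by the full population N = 10 gives P₁ = 0.2490.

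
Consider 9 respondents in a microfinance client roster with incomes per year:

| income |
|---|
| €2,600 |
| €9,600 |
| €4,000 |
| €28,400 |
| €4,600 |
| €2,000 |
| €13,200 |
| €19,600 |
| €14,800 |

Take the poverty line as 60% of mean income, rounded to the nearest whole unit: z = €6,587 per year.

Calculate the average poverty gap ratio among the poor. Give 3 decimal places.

0.499

Below z: €2,000, €2,600, €4,000, €4,600 (q = 4 of N = 9).
Shortfall ratios (z−y)/z: 0.6964, 0.6053, 0.3927, 0.3017; sum = 1.996053.
The income-gap ratio divides by q (the poor only): 1.996053 / 4 = 0.499.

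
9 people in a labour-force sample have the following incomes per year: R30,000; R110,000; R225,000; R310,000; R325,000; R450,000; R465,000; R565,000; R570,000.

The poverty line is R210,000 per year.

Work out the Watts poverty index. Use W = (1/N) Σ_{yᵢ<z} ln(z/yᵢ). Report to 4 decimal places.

Below the line: R30,000, R110,000 (q = 2 of N = 9).
Log gaps: ln(210000/30000) = 1.9459; ln(210000/110000) = 0.6466.
W = 2.592537 / 9 = 0.2881.

0.2881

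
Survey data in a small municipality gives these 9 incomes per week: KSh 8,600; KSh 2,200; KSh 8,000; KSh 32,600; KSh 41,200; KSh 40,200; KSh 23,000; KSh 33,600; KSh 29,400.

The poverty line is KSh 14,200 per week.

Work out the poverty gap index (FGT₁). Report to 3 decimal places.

Below the line: KSh 2,200, KSh 8,000, KSh 8,600 (q = 3 of N = 9).
Gap ratios (z−y)/z: (14200−2200)/14200 = 0.8451; (14200−8000)/14200 = 0.4366; (14200−8600)/14200 = 0.3944.
Sum of shortfalls = 1.676056; P₁ averages over all N: 1.676056 / 9 = 0.186.

0.186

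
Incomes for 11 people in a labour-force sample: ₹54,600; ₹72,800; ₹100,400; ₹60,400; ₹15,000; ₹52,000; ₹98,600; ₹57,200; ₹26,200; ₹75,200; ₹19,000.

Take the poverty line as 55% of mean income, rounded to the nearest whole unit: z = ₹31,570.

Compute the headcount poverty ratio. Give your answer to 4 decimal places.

0.2727

3 of the 11 people have income below ₹31,570.
H = 3/11 = 0.2727.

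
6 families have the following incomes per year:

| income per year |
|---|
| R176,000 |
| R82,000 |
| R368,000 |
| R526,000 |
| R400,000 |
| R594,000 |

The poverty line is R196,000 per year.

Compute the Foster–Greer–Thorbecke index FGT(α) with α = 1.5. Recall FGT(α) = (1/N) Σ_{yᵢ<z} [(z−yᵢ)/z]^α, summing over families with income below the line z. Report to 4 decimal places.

0.0794

Poor units: R82,000, R176,000 (q = 2 of N = 6).
Relative gaps: (196000−82000)/196000 = 0.5816; (196000−176000)/196000 = 0.1020.
Raised to α = 1.5: 0.44358; 0.03260.
Sum = 0.476177; FGT(1.5) = 0.476177 / 6 = 0.0794.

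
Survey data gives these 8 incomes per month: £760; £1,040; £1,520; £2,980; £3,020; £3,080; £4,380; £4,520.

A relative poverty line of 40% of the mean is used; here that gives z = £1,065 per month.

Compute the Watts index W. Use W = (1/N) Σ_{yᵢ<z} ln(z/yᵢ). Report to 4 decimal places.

Incomes under z: £760, £1,040 (q = 2 of N = 8).
Log shortfalls: ln(1065/760) = 0.3374; ln(1065/1040) = 0.0238.
W = 0.361166 / 8 = 0.0451.

0.0451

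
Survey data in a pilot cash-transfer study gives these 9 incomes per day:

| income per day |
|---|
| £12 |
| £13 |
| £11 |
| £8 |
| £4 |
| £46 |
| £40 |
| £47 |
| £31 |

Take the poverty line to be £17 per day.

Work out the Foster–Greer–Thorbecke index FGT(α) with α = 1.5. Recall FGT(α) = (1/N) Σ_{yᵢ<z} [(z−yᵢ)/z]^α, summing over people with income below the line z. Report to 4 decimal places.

Poor units: £4, £8, £11, £12, £13 (q = 5 of N = 9).
Shortfall ratios: (17−4)/17 = 0.7647; (17−8)/17 = 0.5294; (17−11)/17 = 0.3529; (17−12)/17 = 0.2941; (17−13)/17 = 0.2353.
Raised to α = 1.5: 0.66872; 0.38520; 0.20968; 0.15951; 0.11413.
Sum = 1.537240; FGT(1.5) = 1.537240 / 9 = 0.1708.

0.1708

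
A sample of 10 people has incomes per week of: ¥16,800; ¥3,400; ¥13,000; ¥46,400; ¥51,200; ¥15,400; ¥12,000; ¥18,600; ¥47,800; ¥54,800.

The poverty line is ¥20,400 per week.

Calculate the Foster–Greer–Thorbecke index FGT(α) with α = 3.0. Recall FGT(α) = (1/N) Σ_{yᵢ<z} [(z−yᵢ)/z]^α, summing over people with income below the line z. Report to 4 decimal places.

Poor units: ¥3,400, ¥12,000, ¥13,000, ¥15,400, ¥16,800, ¥18,600 (q = 6 of N = 10).
Relative gaps: (20400−3400)/20400 = 0.8333; (20400−12000)/20400 = 0.4118; (20400−13000)/20400 = 0.3627; (20400−15400)/20400 = 0.2451; (20400−16800)/20400 = 0.1765; (20400−18600)/20400 = 0.0882.
Raised to α = 3.0: 0.57870; 0.06981; 0.04773; 0.01472; 0.00550; 0.00069.
Sum = 0.717156; FGT(3.0) = 0.717156 / 10 = 0.0717.

0.0717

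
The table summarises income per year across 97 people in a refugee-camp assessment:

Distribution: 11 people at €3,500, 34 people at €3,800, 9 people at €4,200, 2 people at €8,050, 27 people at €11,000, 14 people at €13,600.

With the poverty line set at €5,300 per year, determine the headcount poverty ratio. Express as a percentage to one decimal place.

54 of the 97 people have income below €5,300.
H = 54/97 = 55.7%.

55.7%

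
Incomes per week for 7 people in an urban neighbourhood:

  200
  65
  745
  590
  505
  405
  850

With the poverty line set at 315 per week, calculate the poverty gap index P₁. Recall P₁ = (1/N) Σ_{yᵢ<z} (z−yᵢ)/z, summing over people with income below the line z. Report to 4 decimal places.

Below the line: 65, 200 (q = 2 of N = 7).
Normalized shortfalls: (315−65)/315 = 0.7937; (315−200)/315 = 0.3651.
Sum of shortfalls = 1.158730; P₁ averages over all N: 1.158730 / 7 = 0.1655.

0.1655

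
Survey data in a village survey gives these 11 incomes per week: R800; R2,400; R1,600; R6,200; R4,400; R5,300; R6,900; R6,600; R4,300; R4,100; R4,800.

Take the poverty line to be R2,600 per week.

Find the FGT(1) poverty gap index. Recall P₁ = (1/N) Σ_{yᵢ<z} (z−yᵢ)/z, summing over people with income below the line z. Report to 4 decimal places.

0.1049

Poor units: R800, R1,600, R2,400 (q = 3 of N = 11).
Relative gaps: (2600−800)/2600 = 0.6923; (2600−1600)/2600 = 0.3846; (2600−2400)/2600 = 0.0769.
Σ = 1.153846. Dividing by the full population N = 11 gives P₁ = 0.1049.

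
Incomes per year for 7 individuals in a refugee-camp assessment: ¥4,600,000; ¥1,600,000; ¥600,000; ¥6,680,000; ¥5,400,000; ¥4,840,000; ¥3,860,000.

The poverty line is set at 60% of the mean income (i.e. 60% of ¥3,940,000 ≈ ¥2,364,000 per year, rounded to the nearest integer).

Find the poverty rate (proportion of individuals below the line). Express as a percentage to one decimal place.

28.6%

2 of the 7 individuals have income below ¥2,364,000.
H = 2/7 = 28.6%.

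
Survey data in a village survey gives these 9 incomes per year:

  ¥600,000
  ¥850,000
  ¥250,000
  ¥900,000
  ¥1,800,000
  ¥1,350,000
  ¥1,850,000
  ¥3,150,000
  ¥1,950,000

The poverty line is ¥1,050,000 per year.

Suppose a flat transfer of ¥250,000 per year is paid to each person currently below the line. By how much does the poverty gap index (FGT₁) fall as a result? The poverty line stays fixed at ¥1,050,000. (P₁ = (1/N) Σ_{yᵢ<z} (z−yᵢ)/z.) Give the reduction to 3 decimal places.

0.090

Before: below the line — ¥250,000, ¥600,000, ¥850,000, ¥900,000; poverty gap index (FGT₁) = 0.16931.
After the ¥250,000 transfer: below the line — ¥500,000, ¥850,000; poverty gap index (FGT₁) = 0.07937.
Reduction = 0.16931 − 0.07937 = 0.090.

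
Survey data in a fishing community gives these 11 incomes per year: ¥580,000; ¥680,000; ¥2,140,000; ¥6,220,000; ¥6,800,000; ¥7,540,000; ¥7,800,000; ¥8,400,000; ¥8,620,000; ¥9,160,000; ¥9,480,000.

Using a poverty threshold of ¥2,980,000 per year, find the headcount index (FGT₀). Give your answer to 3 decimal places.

0.273

3 of the 11 individuals have income below ¥2,980,000.
H = 3/11 = 0.273.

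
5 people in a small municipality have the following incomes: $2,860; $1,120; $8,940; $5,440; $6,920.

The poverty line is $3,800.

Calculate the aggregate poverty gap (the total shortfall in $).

Below the line: $1,120, $2,860 (q = 2 of N = 5).
Individual gaps: 3800−1120 = 2680; 3800−2860 = 940.
Aggregate gap = $3,620.

$3,620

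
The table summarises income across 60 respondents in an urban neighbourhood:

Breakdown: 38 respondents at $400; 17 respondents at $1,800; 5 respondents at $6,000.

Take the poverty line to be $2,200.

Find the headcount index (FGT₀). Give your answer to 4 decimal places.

0.9167

55 of the 60 respondents have income below $2,200.
H = 55/60 = 0.9167.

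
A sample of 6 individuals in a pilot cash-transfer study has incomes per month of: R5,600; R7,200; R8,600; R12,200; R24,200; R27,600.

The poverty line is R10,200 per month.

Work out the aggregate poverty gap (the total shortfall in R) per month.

R9,200

Below z: R5,600, R7,200, R8,600 (q = 3 of N = 6).
Individual gaps: 10200−5600 = 4600; 10200−7200 = 3000; 10200−8600 = 1600.
Aggregate gap = R9,200.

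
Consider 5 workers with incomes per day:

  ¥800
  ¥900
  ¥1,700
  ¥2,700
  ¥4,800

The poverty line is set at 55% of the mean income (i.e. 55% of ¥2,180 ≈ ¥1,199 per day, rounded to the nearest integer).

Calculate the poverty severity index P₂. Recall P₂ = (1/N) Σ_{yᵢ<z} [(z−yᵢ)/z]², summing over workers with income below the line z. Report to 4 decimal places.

0.0346

Below z: ¥800, ¥900 (q = 2 of N = 5).
Shortfall ratios: (1199−800)/1199 = 0.3328; (1199−900)/1199 = 0.2494.
Squared: 0.1107; 0.0622.
Sum = 0.172928; P₂ = 0.172928 / 5 = 0.0346.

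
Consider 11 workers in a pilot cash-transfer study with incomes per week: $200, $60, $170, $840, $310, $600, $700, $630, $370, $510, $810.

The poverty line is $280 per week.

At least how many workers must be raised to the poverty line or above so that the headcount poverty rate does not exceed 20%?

Currently q = 3 of N = 11 are below the line (H = 0.273).
A headcount ratio of at most 20% allows at most ⌊0.20 × 11⌋ = 2 poor workers.
So at least 3 − 2 = 1 must be lifted.

1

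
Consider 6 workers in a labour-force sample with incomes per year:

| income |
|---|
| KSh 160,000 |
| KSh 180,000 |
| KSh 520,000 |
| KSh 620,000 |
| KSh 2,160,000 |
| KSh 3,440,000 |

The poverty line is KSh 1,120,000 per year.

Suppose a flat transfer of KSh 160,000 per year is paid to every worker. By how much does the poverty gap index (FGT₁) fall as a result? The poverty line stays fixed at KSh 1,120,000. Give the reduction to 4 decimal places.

Before: below the line — KSh 160,000, KSh 180,000, KSh 520,000, KSh 620,000; poverty gap index (FGT₁) = 0.446429.
After the KSh 160,000 transfer: below the line — KSh 320,000, KSh 340,000, KSh 680,000, KSh 780,000; poverty gap index (FGT₁) = 0.351190.
Reduction = 0.446429 − 0.351190 = 0.0952.

0.0952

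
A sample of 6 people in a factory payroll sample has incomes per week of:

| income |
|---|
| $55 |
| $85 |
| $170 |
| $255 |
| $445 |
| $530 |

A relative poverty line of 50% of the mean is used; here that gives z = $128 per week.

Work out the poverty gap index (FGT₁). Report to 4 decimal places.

Incomes under z: $55, $85 (q = 2 of N = 6).
Relative gaps: (128−55)/128 = 0.5703; (128−85)/128 = 0.3359.
Sum of shortfalls = 0.906250; P₁ averages over all N: 0.906250 / 6 = 0.1510.

0.1510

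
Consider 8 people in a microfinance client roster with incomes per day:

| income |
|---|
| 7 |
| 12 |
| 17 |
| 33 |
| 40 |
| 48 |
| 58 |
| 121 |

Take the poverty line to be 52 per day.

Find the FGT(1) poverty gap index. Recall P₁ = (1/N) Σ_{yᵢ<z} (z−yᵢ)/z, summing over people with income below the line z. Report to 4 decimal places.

Below z: 7, 12, 17, 33, 40, 48 (q = 6 of N = 8).
Normalized shortfalls: (52−7)/52 = 0.8654; (52−12)/52 = 0.7692; (52−17)/52 = 0.6731; (52−33)/52 = 0.3654; (52−40)/52 = 0.2308; (52−48)/52 = 0.0769.
Sum of shortfalls = 2.980769; P₁ averages over all N: 2.980769 / 8 = 0.3726.

0.3726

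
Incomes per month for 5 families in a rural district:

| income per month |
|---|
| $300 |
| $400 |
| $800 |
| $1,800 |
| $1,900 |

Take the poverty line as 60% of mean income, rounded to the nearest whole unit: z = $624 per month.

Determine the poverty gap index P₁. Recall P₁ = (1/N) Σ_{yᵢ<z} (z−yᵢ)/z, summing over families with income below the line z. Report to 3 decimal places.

Below the line: $300, $400 (q = 2 of N = 5).
Relative gaps: (624−300)/624 = 0.5192; (624−400)/624 = 0.3590.
Σ = 0.878205. Dividing by the full population N = 5 gives P₁ = 0.176.

0.176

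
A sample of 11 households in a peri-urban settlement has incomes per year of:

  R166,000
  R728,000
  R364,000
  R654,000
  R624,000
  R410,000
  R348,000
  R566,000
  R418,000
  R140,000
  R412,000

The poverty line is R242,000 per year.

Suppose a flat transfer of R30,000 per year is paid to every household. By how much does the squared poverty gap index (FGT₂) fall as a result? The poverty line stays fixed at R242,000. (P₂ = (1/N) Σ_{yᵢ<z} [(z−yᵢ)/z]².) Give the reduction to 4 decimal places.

Before: below the line — R140,000, R166,000; squared poverty gap index (FGT₂) = 0.025116.
After the R30,000 transfer: below the line — R170,000, R196,000; squared poverty gap index (FGT₂) = 0.011332.
Reduction = 0.025116 − 0.011332 = 0.0138.

0.0138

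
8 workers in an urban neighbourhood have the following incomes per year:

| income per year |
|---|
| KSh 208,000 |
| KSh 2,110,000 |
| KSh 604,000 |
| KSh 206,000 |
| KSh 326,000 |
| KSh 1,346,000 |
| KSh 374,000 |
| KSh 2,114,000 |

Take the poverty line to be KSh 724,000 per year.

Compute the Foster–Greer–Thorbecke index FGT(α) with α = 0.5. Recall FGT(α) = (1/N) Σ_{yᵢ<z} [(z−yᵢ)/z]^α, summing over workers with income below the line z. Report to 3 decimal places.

0.442

Incomes under z: KSh 206,000, KSh 208,000, KSh 326,000, KSh 374,000, KSh 604,000 (q = 5 of N = 8).
Gap ratios (z−y)/z: (724000−206000)/724000 = 0.7155; (724000−208000)/724000 = 0.7127; (724000−326000)/724000 = 0.5497; (724000−374000)/724000 = 0.4834; (724000−604000)/724000 = 0.1657.
Raised to α = 0.5: 0.84585; 0.84422; 0.74143; 0.69529; 0.40712.
Sum = 3.533915; FGT(0.5) = 3.533915 / 8 = 0.442.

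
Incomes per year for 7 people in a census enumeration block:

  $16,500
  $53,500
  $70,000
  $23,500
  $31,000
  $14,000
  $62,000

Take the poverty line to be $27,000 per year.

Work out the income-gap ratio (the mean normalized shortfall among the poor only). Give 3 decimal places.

Poor units: $14,000, $16,500, $23,500 (q = 3 of N = 7).
Shortfall ratios (z−y)/z: 0.4815, 0.3889, 0.1296; sum = 1.000000.
The income-gap ratio divides by q (the poor only): 1.000000 / 3 = 0.333.

0.333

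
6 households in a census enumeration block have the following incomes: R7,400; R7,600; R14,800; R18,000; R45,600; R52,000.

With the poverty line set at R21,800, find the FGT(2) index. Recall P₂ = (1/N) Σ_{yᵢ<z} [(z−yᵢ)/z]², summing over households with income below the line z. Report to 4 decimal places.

Incomes under z: R7,400, R7,600, R14,800, R18,000 (q = 4 of N = 6).
Relative gaps: (21800−7400)/21800 = 0.6606; (21800−7600)/21800 = 0.6514; (21800−14800)/21800 = 0.3211; (21800−18000)/21800 = 0.1743.
Squared: 0.4363; 0.4243; 0.1031; 0.0304.
Sum = 0.994108; P₂ = 0.994108 / 6 = 0.1657.

0.1657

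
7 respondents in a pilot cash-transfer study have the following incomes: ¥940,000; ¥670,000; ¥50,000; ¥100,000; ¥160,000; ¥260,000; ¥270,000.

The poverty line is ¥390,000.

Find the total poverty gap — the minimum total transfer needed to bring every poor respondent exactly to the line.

Below the line: ¥50,000, ¥100,000, ¥160,000, ¥260,000, ¥270,000 (q = 5 of N = 7).
Individual gaps: 390000−50000 = 340000; 390000−100000 = 290000; 390000−160000 = 230000; 390000−260000 = 130000; 390000−270000 = 120000.
Aggregate gap = ¥1,110,000.

¥1,110,000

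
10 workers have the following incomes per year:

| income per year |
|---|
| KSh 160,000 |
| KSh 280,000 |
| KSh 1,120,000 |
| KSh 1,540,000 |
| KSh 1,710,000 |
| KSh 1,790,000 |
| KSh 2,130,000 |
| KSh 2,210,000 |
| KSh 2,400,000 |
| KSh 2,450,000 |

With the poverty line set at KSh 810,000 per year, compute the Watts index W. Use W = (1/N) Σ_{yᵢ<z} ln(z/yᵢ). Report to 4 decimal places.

Poor units: KSh 160,000, KSh 280,000 (q = 2 of N = 10).
Log shortfalls: ln(810000/160000) = 1.6219; ln(810000/280000) = 1.0622.
W = 2.684105 / 10 = 0.2684.

0.2684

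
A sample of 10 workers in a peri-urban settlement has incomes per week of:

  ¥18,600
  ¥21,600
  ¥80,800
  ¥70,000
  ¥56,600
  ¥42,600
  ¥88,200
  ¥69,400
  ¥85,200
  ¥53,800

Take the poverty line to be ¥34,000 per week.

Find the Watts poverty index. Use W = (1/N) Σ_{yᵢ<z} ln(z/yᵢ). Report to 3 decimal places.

Poor units: ¥18,600, ¥21,600 (q = 2 of N = 10).
Log gaps: ln(34000/18600) = 0.6032; ln(34000/21600) = 0.4537.
W = 1.056866 / 10 = 0.106.

0.106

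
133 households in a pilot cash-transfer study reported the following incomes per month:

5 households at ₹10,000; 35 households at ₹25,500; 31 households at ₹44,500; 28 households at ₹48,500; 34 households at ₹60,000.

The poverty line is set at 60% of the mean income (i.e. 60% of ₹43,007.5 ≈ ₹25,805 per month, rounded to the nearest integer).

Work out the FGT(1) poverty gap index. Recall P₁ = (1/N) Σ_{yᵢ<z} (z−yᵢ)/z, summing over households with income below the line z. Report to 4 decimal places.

0.0261

Poor units: 5×₹10,000, 35×₹25,500 (q = 40 of N = 133).
Normalized shortfalls: (25805−10000)/25805 = 0.6125 (×5); (25805−25500)/25805 = 0.0118 (×35).
Σ = 3.476071. Dividing by the full population N = 133 gives P₁ = 0.0261.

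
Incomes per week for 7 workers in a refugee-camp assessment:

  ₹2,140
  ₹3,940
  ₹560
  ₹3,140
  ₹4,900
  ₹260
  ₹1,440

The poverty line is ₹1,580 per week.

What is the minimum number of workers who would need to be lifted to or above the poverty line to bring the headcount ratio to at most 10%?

3 of the 7 workers are poor, so H = 3/7 = 0.429.
A headcount ratio of at most 10% allows at most ⌊0.10 × 7⌋ = 0 poor workers.
So at least 3 − 0 = 3 must be lifted.

3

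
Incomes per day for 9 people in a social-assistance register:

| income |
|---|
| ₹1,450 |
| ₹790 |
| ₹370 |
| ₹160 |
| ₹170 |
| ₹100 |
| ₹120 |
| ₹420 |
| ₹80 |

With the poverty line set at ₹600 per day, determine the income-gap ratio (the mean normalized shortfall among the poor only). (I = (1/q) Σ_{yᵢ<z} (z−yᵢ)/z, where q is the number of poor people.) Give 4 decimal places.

Poor units: ₹80, ₹100, ₹120, ₹160, ₹170, ₹370, ₹420 (q = 7 of N = 9).
Relative gaps: 0.8667, 0.8333, 0.8000, 0.7333, 0.7167, 0.3833, 0.3000; sum = 4.633333.
I averages over the q = 7 poor units only: 4.633333 / 7 = 0.6619.

0.6619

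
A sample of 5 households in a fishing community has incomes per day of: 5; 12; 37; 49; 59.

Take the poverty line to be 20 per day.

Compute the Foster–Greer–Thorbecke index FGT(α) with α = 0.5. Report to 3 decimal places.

Below the line: 5, 12 (q = 2 of N = 5).
Gap ratios (z−y)/z: (20−5)/20 = 0.7500; (20−12)/20 = 0.4000.
Raised to α = 0.5: 0.86603; 0.63246.
Sum = 1.498481; FGT(0.5) = 1.498481 / 5 = 0.300.

0.300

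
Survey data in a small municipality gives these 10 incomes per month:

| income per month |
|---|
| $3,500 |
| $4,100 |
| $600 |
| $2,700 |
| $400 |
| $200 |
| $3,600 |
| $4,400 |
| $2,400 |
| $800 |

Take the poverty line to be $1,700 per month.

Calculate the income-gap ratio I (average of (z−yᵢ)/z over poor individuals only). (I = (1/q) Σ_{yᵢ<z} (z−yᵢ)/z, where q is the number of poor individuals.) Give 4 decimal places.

0.7059

Below the line: $200, $400, $600, $800 (q = 4 of N = 10).
Relative gaps: 0.8824, 0.7647, 0.6471, 0.5294; sum = 2.823529.
The income-gap ratio divides by q (the poor only): 2.823529 / 4 = 0.7059.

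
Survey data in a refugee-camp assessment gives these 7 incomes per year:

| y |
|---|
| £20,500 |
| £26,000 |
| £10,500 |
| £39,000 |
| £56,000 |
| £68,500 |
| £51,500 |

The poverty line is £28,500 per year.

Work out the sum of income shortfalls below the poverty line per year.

£28,500

Poor units: £10,500, £20,500, £26,000 (q = 3 of N = 7).
Individual gaps: 28500−10500 = 18000; 28500−20500 = 8000; 28500−26000 = 2500.
Aggregate gap = £28,500.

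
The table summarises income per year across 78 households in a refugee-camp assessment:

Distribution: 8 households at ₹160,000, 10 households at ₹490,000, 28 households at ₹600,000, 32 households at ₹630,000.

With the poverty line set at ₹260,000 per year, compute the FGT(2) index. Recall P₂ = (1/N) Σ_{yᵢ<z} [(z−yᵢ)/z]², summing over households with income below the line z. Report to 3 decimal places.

Incomes under z: 8×₹160,000 (q = 8 of N = 78).
Relative gaps: (260000−160000)/260000 = 0.3846 (×8).
Squared: 0.1479 (×8).
Sum = 1.183432; P₂ = 1.183432 / 78 = 0.015.

0.015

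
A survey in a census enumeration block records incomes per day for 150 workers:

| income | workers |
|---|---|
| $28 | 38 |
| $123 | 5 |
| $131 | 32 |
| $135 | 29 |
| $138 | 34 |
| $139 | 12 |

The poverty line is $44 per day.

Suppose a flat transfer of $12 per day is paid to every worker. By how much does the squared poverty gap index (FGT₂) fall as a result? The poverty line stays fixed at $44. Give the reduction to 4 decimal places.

Before: below the line — 38×$28; squared poverty gap index (FGT₂) = 0.033499.
After the $12 transfer: below the line — 38×$40; squared poverty gap index (FGT₂) = 0.002094.
Reduction = 0.033499 − 0.002094 = 0.0314.

0.0314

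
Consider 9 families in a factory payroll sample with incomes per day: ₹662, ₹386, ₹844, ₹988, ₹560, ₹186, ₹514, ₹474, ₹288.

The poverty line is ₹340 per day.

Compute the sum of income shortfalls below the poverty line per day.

Below the line: ₹186, ₹288 (q = 2 of N = 9).
Individual gaps: 340−186 = 154; 340−288 = 52.
Aggregate gap = ₹206.

₹206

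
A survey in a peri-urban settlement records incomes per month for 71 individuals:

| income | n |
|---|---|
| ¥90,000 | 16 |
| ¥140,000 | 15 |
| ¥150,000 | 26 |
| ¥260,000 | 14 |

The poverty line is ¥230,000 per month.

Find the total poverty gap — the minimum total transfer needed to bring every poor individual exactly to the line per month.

Below the line: 16×¥90,000, 15×¥140,000, 26×¥150,000 (q = 57 of N = 71).
Individual gaps: 16×(230000−90000) = 2240000; 15×(230000−140000) = 1350000; 26×(230000−150000) = 2080000.
Aggregate gap = ¥5,670,000.

¥5,670,000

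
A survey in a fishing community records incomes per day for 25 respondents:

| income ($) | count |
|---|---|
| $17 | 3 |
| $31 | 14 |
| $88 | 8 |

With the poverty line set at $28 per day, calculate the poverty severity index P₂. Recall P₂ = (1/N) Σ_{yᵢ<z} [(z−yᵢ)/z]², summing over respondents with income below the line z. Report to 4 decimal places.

Incomes under z: 3×$17 (q = 3 of N = 25).
Gap ratios (z−y)/z: (28−17)/28 = 0.3929 (×3).
Squared: 0.1543 (×3).
Sum = 0.463010; P₂ = 0.463010 / 25 = 0.0185.

0.0185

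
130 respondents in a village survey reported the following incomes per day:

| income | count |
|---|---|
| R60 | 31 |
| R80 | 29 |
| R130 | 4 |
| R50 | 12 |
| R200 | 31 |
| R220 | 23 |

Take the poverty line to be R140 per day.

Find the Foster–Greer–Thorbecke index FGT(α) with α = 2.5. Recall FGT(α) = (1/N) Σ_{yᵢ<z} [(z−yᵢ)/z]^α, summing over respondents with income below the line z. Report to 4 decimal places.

Below the line: 12×R50, 31×R60, 29×R80, 4×R130 (q = 76 of N = 130).
Normalized shortfalls: (140−50)/140 = 0.6429 (×12); (140−60)/140 = 0.5714 (×31); (140−80)/140 = 0.4286 (×29); (140−130)/140 = 0.0714 (×4).
Raised to α = 2.5: 0.33135 (×12); 0.24683 (×31); 0.12024 (×29); 0.00136 (×4).
Sum = 15.120532; FGT(2.5) = 15.120532 / 130 = 0.1163.

0.1163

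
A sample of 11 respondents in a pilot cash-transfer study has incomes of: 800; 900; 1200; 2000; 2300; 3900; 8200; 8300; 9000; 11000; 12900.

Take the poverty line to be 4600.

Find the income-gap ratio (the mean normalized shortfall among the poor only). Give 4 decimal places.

Below the line: 800, 900, 1200, 2000, 2300, 3900 (q = 6 of N = 11).
Shortfall ratios (z−y)/z: 0.8261, 0.8043, 0.7391, 0.5652, 0.5000, 0.1522; sum = 3.586957.
The income-gap ratio divides by q (the poor only): 3.586957 / 6 = 0.5978.

0.5978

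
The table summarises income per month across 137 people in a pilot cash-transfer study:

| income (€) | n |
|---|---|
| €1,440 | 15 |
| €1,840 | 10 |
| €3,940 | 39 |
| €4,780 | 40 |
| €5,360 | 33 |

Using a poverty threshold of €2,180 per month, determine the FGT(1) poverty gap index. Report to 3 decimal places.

0.049

Below z: 15×€1,440, 10×€1,840 (q = 25 of N = 137).
Relative gaps: (2180−1440)/2180 = 0.3394 (×15); (2180−1840)/2180 = 0.1560 (×10).
Sum of shortfalls = 6.651376; P₁ averages over all N: 6.651376 / 137 = 0.049.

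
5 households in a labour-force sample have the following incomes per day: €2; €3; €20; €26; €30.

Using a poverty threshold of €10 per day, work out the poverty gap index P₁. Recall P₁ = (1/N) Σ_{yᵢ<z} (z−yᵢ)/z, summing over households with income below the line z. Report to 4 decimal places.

Incomes under z: €2, €3 (q = 2 of N = 5).
Gap ratios (z−y)/z: (10−2)/10 = 0.8000; (10−3)/10 = 0.7000.
Sum of shortfalls = 1.500000; P₁ averages over all N: 1.500000 / 5 = 0.3000.

0.3000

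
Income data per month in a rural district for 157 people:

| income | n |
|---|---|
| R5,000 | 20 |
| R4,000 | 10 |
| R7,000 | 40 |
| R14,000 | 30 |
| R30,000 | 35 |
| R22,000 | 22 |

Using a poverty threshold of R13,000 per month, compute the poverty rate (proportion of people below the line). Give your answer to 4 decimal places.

70 of the 157 people have income below R13,000.
H = 70/157 = 0.4459.

0.4459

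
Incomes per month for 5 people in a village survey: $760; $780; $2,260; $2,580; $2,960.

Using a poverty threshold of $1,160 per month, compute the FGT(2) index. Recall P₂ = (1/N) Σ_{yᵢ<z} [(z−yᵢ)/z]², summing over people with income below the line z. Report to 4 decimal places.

Below z: $760, $780 (q = 2 of N = 5).
Relative gaps: (1160−760)/1160 = 0.3448; (1160−780)/1160 = 0.3276.
Squared: 0.1189; 0.1073.
Sum = 0.226219; P₂ = 0.226219 / 5 = 0.0452.

0.0452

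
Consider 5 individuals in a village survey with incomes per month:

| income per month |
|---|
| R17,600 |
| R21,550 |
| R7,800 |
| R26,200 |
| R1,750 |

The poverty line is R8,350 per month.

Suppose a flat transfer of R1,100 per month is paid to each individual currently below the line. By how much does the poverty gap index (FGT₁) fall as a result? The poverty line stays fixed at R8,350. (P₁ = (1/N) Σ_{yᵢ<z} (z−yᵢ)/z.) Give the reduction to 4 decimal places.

0.0395

Before: below the line — R1,750, R7,800; poverty gap index (FGT₁) = 0.171257.
After the R1,100 transfer: below the line — R2,850; poverty gap index (FGT₁) = 0.131737.
Reduction = 0.171257 − 0.131737 = 0.0395.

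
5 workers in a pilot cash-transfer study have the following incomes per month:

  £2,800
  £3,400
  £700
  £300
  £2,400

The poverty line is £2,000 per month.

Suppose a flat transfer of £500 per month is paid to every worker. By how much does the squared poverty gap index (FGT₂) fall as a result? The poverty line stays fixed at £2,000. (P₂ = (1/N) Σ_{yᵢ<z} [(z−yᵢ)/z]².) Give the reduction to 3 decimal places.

Before: below the line — £300, £700; squared poverty gap index (FGT₂) = 0.22900.
After the £500 transfer: below the line — £800, £1,200; squared poverty gap index (FGT₂) = 0.10400.
Reduction = 0.22900 − 0.10400 = 0.125.

0.125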